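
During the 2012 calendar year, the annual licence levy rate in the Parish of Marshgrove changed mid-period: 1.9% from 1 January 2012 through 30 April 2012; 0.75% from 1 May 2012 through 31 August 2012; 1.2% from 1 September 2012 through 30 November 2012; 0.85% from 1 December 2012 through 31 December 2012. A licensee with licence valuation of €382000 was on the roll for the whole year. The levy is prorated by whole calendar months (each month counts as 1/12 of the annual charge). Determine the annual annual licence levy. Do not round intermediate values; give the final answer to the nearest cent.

1 January – 30 April 2012: 4 months at 1.9% → €382000 × 1.9% × 4/12 = €2419.3333
1 May – 31 August 2012: 4 months at 0.75% → €382000 × 0.75% × 4/12 = €955.0000
1 September – 30 November 2012: 3 months at 1.2% → €382000 × 1.2% × 3/12 = €1146.0000
1 December – 31 December 2012: 1 month at 0.85% → €382000 × 0.85% × 1/12 = €270.5833
Total = €4790.9167

€4790.92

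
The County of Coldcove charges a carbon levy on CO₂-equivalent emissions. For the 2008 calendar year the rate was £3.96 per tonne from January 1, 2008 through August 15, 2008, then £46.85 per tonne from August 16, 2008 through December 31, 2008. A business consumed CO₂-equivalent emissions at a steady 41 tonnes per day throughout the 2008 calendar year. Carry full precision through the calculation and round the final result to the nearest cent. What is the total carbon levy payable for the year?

£302,095.38

January 1 – August 15, 2008: 228 days × 41 tonnes/day = 9,348 tonnes at £3.96/tonne → £37,018.08
August 16 – December 31, 2008: 138 days × 41 tonnes/day = 5,658 tonnes at £46.85/tonne → £265,077.30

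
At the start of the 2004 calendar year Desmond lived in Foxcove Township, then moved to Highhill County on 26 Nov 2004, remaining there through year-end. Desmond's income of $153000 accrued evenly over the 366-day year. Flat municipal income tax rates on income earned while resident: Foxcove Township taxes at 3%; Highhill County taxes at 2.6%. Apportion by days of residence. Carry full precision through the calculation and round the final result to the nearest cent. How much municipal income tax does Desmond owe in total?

Foxcove Township, 1 Jan – 25 Nov 2004: 330 days → $153000 × 3% × 330/366 = $4138.5246
Highhill County, 26 Nov – 31 Dec 2004: 36 days → $153000 × 2.6% × 36/366 = $391.2787
Total = $4529.8033

$4529.80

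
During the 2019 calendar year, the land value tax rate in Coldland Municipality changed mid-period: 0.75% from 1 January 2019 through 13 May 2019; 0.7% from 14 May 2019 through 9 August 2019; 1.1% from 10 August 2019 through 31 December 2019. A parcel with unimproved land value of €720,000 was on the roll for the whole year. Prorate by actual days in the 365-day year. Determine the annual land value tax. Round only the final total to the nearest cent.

1 January – 13 May 2019: 133 days at 0.75% → €720,000 × 0.75% × 133/365 = €1,967.6712
14 May – 9 August 2019: 88 days at 0.7% → €720,000 × 0.7% × 88/365 = €1,215.1233
10 August – 31 December 2019: 144 days at 1.1% → €720,000 × 1.1% × 144/365 = €3,124.6027
Total = €6,307.3973

€6,307.40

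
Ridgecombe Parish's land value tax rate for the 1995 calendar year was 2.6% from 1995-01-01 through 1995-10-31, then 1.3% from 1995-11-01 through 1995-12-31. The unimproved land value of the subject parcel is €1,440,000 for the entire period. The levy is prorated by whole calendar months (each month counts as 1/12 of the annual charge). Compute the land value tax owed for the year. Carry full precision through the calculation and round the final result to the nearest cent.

1995-01-01 to 1995-10-31: 10 months at 2.6% → €1,440,000 × 2.6% × 10/12 = €31,200.0000
1995-11-01 to 1995-12-31: 2 months at 1.3% → €1,440,000 × 1.3% × 2/12 = €3,120.0000
Total = €34,320.0000

€34,320.00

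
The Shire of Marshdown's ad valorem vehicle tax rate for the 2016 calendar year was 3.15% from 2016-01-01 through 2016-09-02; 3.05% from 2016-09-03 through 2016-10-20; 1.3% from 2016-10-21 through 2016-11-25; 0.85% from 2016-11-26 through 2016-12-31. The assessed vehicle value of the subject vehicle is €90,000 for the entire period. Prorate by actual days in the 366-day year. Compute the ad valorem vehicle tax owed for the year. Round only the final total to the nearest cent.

2016-01-01 to 2016-09-02: 246 days at 3.15% → €90,000 × 3.15% × 246/366 = €1,905.4918
2016-09-03 to 2016-10-20: 48 days at 3.05% → €90,000 × 3.05% × 48/366 = €360.0000
2016-10-21 to 2016-11-25: 36 days at 1.3% → €90,000 × 1.3% × 36/366 = €115.0820
2016-11-26 to 2016-12-31: 36 days at 0.85% → €90,000 × 0.85% × 36/366 = €75.2459
Total = €2,455.8197

€2,455.82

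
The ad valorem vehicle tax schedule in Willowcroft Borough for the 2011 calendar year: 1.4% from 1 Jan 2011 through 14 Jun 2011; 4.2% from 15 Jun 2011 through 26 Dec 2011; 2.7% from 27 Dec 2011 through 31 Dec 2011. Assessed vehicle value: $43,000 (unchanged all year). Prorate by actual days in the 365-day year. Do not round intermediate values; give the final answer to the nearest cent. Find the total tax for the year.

$1,252.89

1 Jan – 14 Jun 2011: 165 days at 1.4% → $43,000 × 1.4% × 165/365 = $272.1370
15 Jun – 26 Dec 2011: 195 days at 4.2% → $43,000 × 4.2% × 195/365 = $964.8493
27 Dec – 31 Dec 2011: 5 days at 2.7% → $43,000 × 2.7% × 5/365 = $15.9041
Total = $1,252.8904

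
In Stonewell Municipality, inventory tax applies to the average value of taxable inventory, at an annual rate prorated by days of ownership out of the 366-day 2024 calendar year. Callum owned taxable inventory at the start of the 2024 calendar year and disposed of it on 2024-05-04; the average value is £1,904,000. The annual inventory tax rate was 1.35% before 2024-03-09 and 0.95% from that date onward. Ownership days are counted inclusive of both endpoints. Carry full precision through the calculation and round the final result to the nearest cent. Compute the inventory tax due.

£7,592.59

2024-01-01 to 2024-03-08: 68 days at 1.35% → £1,904,000 × 1.35% × 68/366 = £4,775.6066
2024-03-09 to 2024-05-04: 57 days at 0.95% → £1,904,000 × 0.95% × 57/366 = £2,816.9836
Total = £7,592.5902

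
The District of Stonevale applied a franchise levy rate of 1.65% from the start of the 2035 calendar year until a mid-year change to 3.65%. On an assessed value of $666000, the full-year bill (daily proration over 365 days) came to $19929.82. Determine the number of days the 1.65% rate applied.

Let d = days at the first rate; then 365 − d days at the second rate.
$666000 × [1.65%·d + 3.65%·(365−d)] / 365 = $19929.82
Solving gives d = 120, so the new rate took effect on May 1, 2035.

120 days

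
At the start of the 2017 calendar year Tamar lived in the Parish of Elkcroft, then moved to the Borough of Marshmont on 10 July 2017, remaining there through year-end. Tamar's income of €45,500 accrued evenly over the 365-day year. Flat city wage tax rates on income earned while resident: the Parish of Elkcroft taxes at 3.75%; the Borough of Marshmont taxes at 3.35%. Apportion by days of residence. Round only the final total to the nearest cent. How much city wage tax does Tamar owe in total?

The Parish of Elkcroft, 1 January – 9 July 2017: 190 days → €45,500 × 3.75% × 190/365 = €888.1849
The Borough of Marshmont, 10 July – 31 December 2017: 175 days → €45,500 × 3.35% × 175/365 = €730.8048
Total = €1,618.9897

€1,618.99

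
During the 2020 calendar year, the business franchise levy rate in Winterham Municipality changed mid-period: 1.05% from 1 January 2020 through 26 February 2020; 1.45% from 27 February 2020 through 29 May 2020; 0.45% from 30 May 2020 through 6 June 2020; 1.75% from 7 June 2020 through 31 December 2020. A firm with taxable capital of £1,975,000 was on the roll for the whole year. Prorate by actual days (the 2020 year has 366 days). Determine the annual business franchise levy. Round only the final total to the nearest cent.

£30,342.69

1 January – 26 February 2020: 57 days at 1.05% → £1,975,000 × 1.05% × 57/366 = £3,229.6107
27 February – 29 May 2020: 93 days at 1.45% → £1,975,000 × 1.45% × 93/366 = £7,276.7418
30 May – 6 June 2020: 8 days at 0.45% → £1,975,000 × 0.45% × 8/366 = £194.2623
7 June – 31 December 2020: 208 days at 1.75% → £1,975,000 × 1.75% × 208/366 = £19,642.0765
Total = £30,342.6913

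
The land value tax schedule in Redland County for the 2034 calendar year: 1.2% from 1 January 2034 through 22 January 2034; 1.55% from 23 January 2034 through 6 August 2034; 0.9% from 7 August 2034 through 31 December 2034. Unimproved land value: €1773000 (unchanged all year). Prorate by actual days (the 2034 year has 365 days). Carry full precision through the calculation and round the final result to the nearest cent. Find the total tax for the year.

1 January – 22 January 2034: 22 days at 1.2% → €1773000 × 1.2% × 22/365 = €1282.3890
23 January – 6 August 2034: 196 days at 1.55% → €1773000 × 1.55% × 196/365 = €14757.1890
7 August – 31 December 2034: 147 days at 0.9% → €1773000 × 0.9% × 147/365 = €6426.5178
Total = €22466.0959

€22466.10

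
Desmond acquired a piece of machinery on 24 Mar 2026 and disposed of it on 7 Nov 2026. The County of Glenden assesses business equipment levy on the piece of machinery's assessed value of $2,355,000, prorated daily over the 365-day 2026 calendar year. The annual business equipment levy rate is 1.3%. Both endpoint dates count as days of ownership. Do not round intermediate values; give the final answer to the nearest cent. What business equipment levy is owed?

Days held (24 Mar – 7 Nov 2026): 229 out of 365
Tax = $2,355,000 × 1.3% × 229/365 = $19,207.7671

$19,207.77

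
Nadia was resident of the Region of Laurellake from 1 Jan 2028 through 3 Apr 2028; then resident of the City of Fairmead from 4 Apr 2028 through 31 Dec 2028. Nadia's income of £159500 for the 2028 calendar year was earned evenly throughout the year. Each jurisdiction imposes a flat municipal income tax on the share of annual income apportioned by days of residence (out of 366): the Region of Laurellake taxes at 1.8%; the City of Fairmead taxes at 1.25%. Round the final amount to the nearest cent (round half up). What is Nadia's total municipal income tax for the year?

The Region of Laurellake, 1 Jan – 3 Apr 2028: 94 days → £159500 × 1.8% × 94/366 = £737.3607
The City of Fairmead, 4 Apr – 31 Dec 2028: 272 days → £159500 × 1.25% × 272/366 = £1481.6940
Total = £2219.0546

£2219.05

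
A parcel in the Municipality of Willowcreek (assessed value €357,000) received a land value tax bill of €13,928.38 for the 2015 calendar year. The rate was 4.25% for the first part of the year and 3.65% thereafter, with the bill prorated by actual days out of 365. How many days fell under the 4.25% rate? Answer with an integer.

Let d = days at the first rate; then 365 − d days at the second rate.
€357,000 × [4.25%·d + 3.65%·(365−d)] / 365 = €13,928.38
Solving gives d = 153, so the new rate took effect on 3 June 2015.

153 days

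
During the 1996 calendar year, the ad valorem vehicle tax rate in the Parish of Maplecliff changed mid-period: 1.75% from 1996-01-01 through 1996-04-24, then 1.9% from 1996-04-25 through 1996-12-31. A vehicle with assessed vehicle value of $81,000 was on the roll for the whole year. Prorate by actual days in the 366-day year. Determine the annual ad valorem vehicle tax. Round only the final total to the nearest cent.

1996-01-01 to 1996-04-24: 115 days at 1.75% → $81,000 × 1.75% × 115/366 = $445.3893
1996-04-25 to 1996-12-31: 251 days at 1.9% → $81,000 × 1.9% × 251/366 = $1,055.4344
Total = $1,500.8238

$1,500.82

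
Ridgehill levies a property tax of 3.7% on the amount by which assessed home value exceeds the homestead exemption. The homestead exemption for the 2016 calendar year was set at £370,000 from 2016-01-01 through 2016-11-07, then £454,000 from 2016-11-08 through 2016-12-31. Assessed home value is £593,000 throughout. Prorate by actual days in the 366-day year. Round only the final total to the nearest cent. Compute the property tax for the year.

2016-01-01 to 2016-11-07: 312 days, exemption £370,000 → (£593,000 − £370,000) × 3.7% × 312/366 = £7,033.6393
2016-11-08 to 2016-12-31: 54 days, exemption £454,000 → (£593,000 − £454,000) × 3.7% × 54/366 = £758.8033
Total = £7,792.4426

£7,792.44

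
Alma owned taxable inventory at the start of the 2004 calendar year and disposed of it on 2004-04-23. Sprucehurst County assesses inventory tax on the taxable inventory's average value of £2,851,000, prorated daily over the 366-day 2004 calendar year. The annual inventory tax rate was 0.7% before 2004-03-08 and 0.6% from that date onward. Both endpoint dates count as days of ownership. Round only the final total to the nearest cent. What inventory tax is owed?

2004-01-01 to 2004-03-07: 67 days at 0.7% → £2,851,000 × 0.7% × 67/366 = £3,653.3306
2004-03-08 to 2004-04-23: 47 days at 0.6% → £2,851,000 × 0.6% × 47/366 = £2,196.6721
Total = £5,850.0027

£5,850.00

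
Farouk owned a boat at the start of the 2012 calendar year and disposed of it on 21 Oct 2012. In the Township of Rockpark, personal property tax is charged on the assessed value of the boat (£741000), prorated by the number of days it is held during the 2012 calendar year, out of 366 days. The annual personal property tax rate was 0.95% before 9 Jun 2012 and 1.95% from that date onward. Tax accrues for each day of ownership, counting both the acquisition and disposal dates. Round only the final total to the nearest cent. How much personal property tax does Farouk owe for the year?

1 Jan – 8 Jun 2012: 160 days at 0.95% → £741000 × 0.95% × 160/366 = £3077.3770
9 Jun – 21 Oct 2012: 135 days at 1.95% → £741000 × 1.95% × 135/366 = £5329.7336
Total = £8407.1107

£8407.11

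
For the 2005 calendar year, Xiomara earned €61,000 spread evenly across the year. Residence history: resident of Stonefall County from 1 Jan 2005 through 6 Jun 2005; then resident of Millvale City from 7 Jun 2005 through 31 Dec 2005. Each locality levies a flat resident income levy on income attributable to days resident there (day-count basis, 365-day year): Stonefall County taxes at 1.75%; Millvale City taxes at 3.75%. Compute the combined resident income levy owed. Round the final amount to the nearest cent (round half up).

Stonefall County, 1 Jan – 6 Jun 2005: 157 days → €61,000 × 1.75% × 157/365 = €459.1712
Millvale City, 7 Jun – 31 Dec 2005: 208 days → €61,000 × 3.75% × 208/365 = €1,303.5616
Total = €1,762.7329

€1,762.73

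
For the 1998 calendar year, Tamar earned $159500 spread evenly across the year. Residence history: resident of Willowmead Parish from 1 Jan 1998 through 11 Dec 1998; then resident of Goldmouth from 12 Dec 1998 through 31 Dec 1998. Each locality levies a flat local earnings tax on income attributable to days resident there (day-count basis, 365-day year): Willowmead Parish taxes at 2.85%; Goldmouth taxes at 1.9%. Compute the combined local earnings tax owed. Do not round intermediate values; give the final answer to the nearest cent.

$4462.72

Willowmead Parish, 1 Jan – 11 Dec 1998: 345 days → $159500 × 2.85% × 345/365 = $4296.6678
Goldmouth, 12 Dec – 31 Dec 1998: 20 days → $159500 × 1.9% × 20/365 = $166.0548
Total = $4462.7226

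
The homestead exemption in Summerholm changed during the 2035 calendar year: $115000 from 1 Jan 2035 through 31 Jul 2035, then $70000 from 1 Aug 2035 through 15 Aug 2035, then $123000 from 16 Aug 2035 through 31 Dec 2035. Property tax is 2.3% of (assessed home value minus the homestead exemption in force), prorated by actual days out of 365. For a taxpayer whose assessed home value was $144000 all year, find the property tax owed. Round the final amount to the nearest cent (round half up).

$639.97

1 Jan – 31 Jul 2035: 212 days, exemption $115000 → ($144000 − $115000) × 2.3% × 212/365 = $387.4082
1 Aug – 15 Aug 2035: 15 days, exemption $70000 → ($144000 − $70000) × 2.3% × 15/365 = $69.9452
16 Aug – 31 Dec 2035: 138 days, exemption $123000 → ($144000 − $123000) × 2.3% × 138/365 = $182.6137
Total = $639.9671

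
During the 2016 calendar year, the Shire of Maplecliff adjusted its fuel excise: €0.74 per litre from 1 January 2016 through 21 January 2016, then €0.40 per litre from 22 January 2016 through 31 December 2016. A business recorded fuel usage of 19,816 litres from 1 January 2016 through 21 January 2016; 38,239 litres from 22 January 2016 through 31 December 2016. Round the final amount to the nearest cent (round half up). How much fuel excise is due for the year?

€29959.44

1 January – 21 January 2016: 19,816 litres at €0.74/litre → €14663.84
22 January – 31 December 2016: 38,239 litres at €0.40/litre → €15295.60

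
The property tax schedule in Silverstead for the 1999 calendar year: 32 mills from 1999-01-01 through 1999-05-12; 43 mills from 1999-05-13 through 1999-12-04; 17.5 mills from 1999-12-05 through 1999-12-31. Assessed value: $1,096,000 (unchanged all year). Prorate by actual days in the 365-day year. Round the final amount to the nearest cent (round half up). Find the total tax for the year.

$40,700.64

1999-01-01 to 1999-05-12: 132 days at 32 mills → $1,096,000 × 3.2% × 132/365 = $12,683.5726
1999-05-13 to 1999-12-04: 206 days at 43 mills → $1,096,000 × 4.3% × 206/365 = $26,598.2685
1999-12-05 to 1999-12-31: 27 days at 17.5 mills → $1,096,000 × 1.75% × 27/365 = $1,418.7945
Total = $40,700.6356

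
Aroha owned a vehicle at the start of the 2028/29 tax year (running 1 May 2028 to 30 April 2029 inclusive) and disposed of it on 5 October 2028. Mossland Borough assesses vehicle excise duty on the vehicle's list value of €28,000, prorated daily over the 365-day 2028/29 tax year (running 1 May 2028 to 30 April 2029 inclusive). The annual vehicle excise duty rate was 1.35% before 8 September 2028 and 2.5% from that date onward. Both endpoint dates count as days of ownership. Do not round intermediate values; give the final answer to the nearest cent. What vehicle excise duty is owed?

1 May – 7 September 2028: 130 days at 1.35% → €28,000 × 1.35% × 130/365 = €134.6301
8 September – 5 October 2028: 28 days at 2.5% → €28,000 × 2.5% × 28/365 = €53.6986
Total = €188.3288

€188.33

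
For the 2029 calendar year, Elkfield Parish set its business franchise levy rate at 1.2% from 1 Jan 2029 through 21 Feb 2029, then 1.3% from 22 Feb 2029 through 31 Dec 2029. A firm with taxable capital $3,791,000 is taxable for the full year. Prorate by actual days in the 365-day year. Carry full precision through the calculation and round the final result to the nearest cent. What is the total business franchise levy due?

1 Jan – 21 Feb 2029: 52 days at 1.2% → $3,791,000 × 1.2% × 52/365 = $6,481.0521
22 Feb – 31 Dec 2029: 313 days at 1.3% → $3,791,000 × 1.3% × 313/365 = $42,261.8603
Total = $48,742.9123

$48,742.91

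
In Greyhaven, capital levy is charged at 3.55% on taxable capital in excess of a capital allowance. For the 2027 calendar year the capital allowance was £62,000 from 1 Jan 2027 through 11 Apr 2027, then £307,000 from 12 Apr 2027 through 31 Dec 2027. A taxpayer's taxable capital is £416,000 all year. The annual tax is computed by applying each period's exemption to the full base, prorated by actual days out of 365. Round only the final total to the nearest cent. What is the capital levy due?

£6,276.21

1 Jan – 11 Apr 2027: 101 days, exemption £62,000 → (£416,000 − £62,000) × 3.55% × 101/365 = £3,477.4438
12 Apr – 31 Dec 2027: 264 days, exemption £307,000 → (£416,000 − £307,000) × 3.55% × 264/365 = £2,798.7616
Total = £6,276.2055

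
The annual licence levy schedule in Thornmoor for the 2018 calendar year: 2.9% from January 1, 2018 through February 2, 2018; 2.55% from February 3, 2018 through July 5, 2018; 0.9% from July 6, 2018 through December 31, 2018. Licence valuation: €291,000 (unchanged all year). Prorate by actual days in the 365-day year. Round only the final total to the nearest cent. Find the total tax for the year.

January 1 – February 2, 2018: 33 days at 2.9% → €291,000 × 2.9% × 33/365 = €762.9781
February 3 – July 5, 2018: 153 days at 2.55% → €291,000 × 2.55% × 153/365 = €3,110.5110
July 6 – December 31, 2018: 179 days at 0.9% → €291,000 × 0.9% × 179/365 = €1,284.3863
Total = €5,157.8753

€5,157.88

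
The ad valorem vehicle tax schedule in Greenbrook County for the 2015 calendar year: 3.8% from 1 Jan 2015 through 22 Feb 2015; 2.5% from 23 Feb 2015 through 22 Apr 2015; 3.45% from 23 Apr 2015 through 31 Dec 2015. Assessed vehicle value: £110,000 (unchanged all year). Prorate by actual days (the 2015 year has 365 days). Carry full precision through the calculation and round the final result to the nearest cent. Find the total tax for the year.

1 Jan – 22 Feb 2015: 53 days at 3.8% → £110,000 × 3.8% × 53/365 = £606.9589
23 Feb – 22 Apr 2015: 59 days at 2.5% → £110,000 × 2.5% × 59/365 = £444.5205
23 Apr – 31 Dec 2015: 253 days at 3.45% → £110,000 × 3.45% × 253/365 = £2,630.5068
Total = £3,681.9863

£3,681.99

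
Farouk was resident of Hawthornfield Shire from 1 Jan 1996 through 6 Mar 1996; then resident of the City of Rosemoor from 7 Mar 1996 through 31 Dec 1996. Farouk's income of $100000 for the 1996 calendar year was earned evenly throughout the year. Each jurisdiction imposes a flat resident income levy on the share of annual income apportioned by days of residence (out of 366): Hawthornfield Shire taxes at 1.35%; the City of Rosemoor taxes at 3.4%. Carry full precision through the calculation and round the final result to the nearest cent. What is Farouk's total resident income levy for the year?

$3030.33

Hawthornfield Shire, 1 Jan – 6 Mar 1996: 66 days → $100000 × 1.35% × 66/366 = $243.4426
The City of Rosemoor, 7 Mar – 31 Dec 1996: 300 days → $100000 × 3.4% × 300/366 = $2786.8852
Total = $3030.3279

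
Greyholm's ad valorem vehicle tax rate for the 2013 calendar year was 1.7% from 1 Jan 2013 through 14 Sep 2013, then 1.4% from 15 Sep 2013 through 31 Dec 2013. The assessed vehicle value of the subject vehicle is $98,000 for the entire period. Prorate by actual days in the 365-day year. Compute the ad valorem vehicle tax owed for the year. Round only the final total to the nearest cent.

$1,579.01

1 Jan – 14 Sep 2013: 257 days at 1.7% → $98,000 × 1.7% × 257/365 = $1,173.0466
15 Sep – 31 Dec 2013: 108 days at 1.4% → $98,000 × 1.4% × 108/365 = $405.9616
Total = $1,579.0082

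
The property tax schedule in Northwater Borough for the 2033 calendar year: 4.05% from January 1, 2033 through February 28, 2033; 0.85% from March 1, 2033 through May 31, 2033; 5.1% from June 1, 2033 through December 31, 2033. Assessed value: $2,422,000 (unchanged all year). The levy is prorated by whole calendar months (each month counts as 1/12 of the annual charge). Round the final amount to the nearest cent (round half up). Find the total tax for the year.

January 1 – February 28, 2033: 2 months at 4.05% → $2,422,000 × 4.05% × 2/12 = $16,348.5000
March 1 – May 31, 2033: 3 months at 0.85% → $2,422,000 × 0.85% × 3/12 = $5,146.7500
June 1 – December 31, 2033: 7 months at 5.1% → $2,422,000 × 5.1% × 7/12 = $72,054.5000
Total = $93,549.7500

$93,549.75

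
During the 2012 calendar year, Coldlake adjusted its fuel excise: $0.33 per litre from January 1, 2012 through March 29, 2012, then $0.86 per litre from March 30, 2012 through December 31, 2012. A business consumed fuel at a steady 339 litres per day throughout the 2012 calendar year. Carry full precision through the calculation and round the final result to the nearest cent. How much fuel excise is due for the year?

January 1 – March 29, 2012: 89 days × 339 litres/day = 30,171 litres at $0.33/litre → $9956.43
March 30 – December 31, 2012: 277 days × 339 litres/day = 93,903 litres at $0.86/litre → $80756.58

$90713.01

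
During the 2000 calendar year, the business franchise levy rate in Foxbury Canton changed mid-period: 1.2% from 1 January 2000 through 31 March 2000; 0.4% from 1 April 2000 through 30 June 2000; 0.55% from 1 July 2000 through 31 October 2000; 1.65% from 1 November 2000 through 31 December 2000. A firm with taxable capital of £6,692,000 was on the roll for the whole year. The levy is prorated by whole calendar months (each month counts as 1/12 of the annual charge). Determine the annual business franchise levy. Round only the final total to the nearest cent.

1 January – 31 March 2000: 3 months at 1.2% → £6,692,000 × 1.2% × 3/12 = £20,076.0000
1 April – 30 June 2000: 3 months at 0.4% → £6,692,000 × 0.4% × 3/12 = £6,692.0000
1 July – 31 October 2000: 4 months at 0.55% → £6,692,000 × 0.55% × 4/12 = £12,268.6667
1 November – 31 December 2000: 2 months at 1.65% → £6,692,000 × 1.65% × 2/12 = £18,403.0000
Total = £57,439.6667

£57,439.67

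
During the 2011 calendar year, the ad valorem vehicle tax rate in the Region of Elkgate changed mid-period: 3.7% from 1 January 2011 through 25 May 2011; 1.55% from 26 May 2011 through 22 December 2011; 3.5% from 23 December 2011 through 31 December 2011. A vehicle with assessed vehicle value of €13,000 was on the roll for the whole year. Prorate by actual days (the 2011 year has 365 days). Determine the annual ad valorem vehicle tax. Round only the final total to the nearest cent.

1 January – 25 May 2011: 145 days at 3.7% → €13,000 × 3.7% × 145/365 = €191.0822
26 May – 22 December 2011: 211 days at 1.55% → €13,000 × 1.55% × 211/365 = €116.4836
23 December – 31 December 2011: 9 days at 3.5% → €13,000 × 3.5% × 9/365 = €11.2192
Total = €318.7849

€318.78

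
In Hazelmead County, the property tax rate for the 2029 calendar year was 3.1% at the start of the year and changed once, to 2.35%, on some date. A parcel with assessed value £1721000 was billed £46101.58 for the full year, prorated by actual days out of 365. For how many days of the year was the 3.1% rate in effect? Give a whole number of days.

Let d = days at the first rate; then 365 − d days at the second rate.
£1721000 × [3.1%·d + 2.35%·(365−d)] / 365 = £46101.58
Solving gives d = 160, so the new rate took effect on 10 June 2029.

160 days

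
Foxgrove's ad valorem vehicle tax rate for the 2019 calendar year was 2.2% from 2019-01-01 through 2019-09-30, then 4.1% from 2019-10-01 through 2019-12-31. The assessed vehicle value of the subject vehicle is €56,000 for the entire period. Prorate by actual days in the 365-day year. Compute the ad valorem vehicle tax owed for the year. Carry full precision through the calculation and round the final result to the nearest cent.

€1,500.19

2019-01-01 to 2019-09-30: 273 days at 2.2% → €56,000 × 2.2% × 273/365 = €921.4685
2019-10-01 to 2019-12-31: 92 days at 4.1% → €56,000 × 4.1% × 92/365 = €578.7178
Total = €1,500.1863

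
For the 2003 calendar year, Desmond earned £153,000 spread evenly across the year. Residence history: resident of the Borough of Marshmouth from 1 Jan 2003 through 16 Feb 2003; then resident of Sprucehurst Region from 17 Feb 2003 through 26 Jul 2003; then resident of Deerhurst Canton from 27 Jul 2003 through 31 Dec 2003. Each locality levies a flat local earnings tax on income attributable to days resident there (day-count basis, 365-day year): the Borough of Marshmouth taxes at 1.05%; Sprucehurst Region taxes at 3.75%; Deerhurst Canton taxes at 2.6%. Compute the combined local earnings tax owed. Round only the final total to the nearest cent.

The Borough of Marshmouth, 1 Jan – 16 Feb 2003: 47 days → £153,000 × 1.05% × 47/365 = £206.8644
Sprucehurst Region, 17 Feb – 26 Jul 2003: 160 days → £153,000 × 3.75% × 160/365 = £2,515.0685
Deerhurst Canton, 27 Jul – 31 Dec 2003: 158 days → £153,000 × 2.6% × 158/365 = £1,721.9836
Total = £4,443.9164

£4,443.92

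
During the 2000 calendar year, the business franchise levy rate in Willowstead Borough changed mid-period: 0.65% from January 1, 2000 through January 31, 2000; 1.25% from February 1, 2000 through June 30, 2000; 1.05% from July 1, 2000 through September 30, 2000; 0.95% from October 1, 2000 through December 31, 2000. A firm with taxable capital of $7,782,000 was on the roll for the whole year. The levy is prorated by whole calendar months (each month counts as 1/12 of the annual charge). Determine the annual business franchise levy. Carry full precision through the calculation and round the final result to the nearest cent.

$83,656.50

January 1 – January 31, 2000: 1 month at 0.65% → $7,782,000 × 0.65% × 1/12 = $4,215.2500
February 1 – June 30, 2000: 5 months at 1.25% → $7,782,000 × 1.25% × 5/12 = $40,531.2500
July 1 – September 30, 2000: 3 months at 1.05% → $7,782,000 × 1.05% × 3/12 = $20,427.7500
October 1 – December 31, 2000: 3 months at 0.95% → $7,782,000 × 0.95% × 3/12 = $18,482.2500
Total = $83,656.5000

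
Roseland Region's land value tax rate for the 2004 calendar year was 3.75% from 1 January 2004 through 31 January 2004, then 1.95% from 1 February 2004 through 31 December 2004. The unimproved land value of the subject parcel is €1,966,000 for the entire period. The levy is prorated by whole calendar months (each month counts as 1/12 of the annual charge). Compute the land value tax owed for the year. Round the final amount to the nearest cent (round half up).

1 January – 31 January 2004: 1 month at 3.75% → €1,966,000 × 3.75% × 1/12 = €6,143.7500
1 February – 31 December 2004: 11 months at 1.95% → €1,966,000 × 1.95% × 11/12 = €35,142.2500
Total = €41,286.0000

€41,286.00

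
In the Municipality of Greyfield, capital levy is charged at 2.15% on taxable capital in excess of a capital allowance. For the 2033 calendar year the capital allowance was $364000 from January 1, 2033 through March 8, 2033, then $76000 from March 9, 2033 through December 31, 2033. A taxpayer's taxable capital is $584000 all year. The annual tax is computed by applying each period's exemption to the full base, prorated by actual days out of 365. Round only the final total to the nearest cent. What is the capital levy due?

$9785.39

January 1 – March 8, 2033: 67 days, exemption $364000 → ($584000 − $364000) × 2.15% × 67/365 = $868.2466
March 9 – December 31, 2033: 298 days, exemption $76000 → ($584000 − $76000) × 2.15% × 298/365 = $8917.1397
Total = $9785.3863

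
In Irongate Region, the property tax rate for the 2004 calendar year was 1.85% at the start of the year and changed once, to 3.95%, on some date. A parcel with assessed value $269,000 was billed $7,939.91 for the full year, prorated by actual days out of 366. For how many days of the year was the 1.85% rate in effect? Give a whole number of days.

Let d = days at the first rate; then 366 − d days at the second rate.
$269,000 × [1.85%·d + 3.95%·(366−d)] / 366 = $7,939.91
Solving gives d = 174, so the new rate took effect on 23 Jun 2004.

174 days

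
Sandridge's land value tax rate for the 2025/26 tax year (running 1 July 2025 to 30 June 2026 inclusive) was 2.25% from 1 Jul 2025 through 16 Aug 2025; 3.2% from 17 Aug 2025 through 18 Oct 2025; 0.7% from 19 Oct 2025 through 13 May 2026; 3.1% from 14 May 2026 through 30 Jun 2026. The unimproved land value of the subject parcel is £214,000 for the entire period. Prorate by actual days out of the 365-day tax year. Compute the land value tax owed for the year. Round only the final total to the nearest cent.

1 Jul – 16 Aug 2025: 47 days at 2.25% → £214,000 × 2.25% × 47/365 = £620.0137
17 Aug – 18 Oct 2025: 63 days at 3.2% → £214,000 × 3.2% × 63/365 = £1,181.9836
19 Oct 2025 – 13 May 2026: 207 days at 0.7% → £214,000 × 0.7% × 207/365 = £849.5507
14 May – 30 Jun 2026: 48 days at 3.1% → £214,000 × 3.1% × 48/365 = £872.4164
Total = £3,523.9644

£3,523.96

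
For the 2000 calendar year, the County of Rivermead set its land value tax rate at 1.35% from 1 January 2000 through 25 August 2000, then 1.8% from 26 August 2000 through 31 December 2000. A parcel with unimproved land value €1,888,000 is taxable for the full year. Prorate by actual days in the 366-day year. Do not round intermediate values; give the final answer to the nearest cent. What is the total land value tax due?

1 January – 25 August 2000: 238 days at 1.35% → €1,888,000 × 1.35% × 238/366 = €16,574.1639
26 August – 31 December 2000: 128 days at 1.8% → €1,888,000 × 1.8% × 128/366 = €11,885.1148
Total = €28,459.2787

€28,459.28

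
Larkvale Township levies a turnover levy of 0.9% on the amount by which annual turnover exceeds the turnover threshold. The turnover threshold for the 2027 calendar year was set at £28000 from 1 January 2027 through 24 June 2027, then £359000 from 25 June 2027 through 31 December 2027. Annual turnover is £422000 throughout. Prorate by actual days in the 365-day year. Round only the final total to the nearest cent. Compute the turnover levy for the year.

1 January – 24 June 2027: 175 days, exemption £28000 → (£422000 − £28000) × 0.9% × 175/365 = £1700.1370
25 June – 31 December 2027: 190 days, exemption £359000 → (£422000 − £359000) × 0.9% × 190/365 = £295.1507
Total = £1995.2877

£1995.29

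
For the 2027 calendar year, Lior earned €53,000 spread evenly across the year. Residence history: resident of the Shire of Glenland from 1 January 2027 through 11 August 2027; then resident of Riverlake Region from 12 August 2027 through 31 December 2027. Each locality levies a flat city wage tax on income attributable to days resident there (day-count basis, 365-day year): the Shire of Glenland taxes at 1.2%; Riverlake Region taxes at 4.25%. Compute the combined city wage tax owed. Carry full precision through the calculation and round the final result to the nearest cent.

The Shire of Glenland, 1 January – 11 August 2027: 223 days → €53,000 × 1.2% × 223/365 = €388.5699
Riverlake Region, 12 August – 31 December 2027: 142 days → €53,000 × 4.25% × 142/365 = €876.3151
Total = €1,264.8849

€1,264.88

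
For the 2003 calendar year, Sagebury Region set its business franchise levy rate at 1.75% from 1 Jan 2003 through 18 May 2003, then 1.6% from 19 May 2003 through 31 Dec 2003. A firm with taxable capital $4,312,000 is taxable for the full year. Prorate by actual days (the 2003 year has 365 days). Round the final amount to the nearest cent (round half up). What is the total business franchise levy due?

1 Jan – 18 May 2003: 138 days at 1.75% → $4,312,000 × 1.75% × 138/365 = $28,530.0822
19 May – 31 Dec 2003: 227 days at 1.6% → $4,312,000 × 1.6% × 227/365 = $42,907.3534
Total = $71,437.4356

$71,437.44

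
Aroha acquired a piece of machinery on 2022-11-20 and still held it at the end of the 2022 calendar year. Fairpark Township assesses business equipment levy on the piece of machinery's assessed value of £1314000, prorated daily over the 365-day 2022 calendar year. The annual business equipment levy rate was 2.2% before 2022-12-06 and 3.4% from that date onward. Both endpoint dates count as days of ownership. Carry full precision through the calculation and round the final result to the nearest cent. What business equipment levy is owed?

2022-11-20 to 2022-12-05: 16 days at 2.2% → £1314000 × 2.2% × 16/365 = £1267.2000
2022-12-06 to 2022-12-31: 26 days at 3.4% → £1314000 × 3.4% × 26/365 = £3182.4000
Total = £4449.6000

£4449.60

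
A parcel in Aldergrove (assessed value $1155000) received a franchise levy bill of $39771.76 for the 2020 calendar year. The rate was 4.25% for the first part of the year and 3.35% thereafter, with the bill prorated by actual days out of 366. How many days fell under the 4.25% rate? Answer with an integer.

38 days

Let d = days at the first rate; then 366 − d days at the second rate.
$1155000 × [4.25%·d + 3.35%·(366−d)] / 366 = $39771.76
Solving gives d = 38, so the new rate took effect on February 8, 2020.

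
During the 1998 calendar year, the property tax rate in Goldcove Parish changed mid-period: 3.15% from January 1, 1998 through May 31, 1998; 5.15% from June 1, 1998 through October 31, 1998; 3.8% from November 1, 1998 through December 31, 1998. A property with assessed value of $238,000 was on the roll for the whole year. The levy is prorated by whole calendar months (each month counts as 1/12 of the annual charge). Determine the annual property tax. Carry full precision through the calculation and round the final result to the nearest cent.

January 1 – May 31, 1998: 5 months at 3.15% → $238,000 × 3.15% × 5/12 = $3,123.7500
June 1 – October 31, 1998: 5 months at 5.15% → $238,000 × 5.15% × 5/12 = $5,107.0833
November 1 – December 31, 1998: 2 months at 3.8% → $238,000 × 3.8% × 2/12 = $1,507.3333
Total = $9,738.1667

$9,738.17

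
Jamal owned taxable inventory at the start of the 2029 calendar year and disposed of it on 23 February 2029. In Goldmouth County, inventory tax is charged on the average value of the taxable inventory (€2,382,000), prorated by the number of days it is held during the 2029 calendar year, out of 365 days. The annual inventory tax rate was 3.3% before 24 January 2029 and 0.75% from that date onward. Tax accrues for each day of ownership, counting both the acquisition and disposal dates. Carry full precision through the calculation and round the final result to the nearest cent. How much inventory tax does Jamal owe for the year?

€6,470.56

1 January – 23 January 2029: 23 days at 3.3% → €2,382,000 × 3.3% × 23/365 = €4,953.2548
24 January – 23 February 2029: 31 days at 0.75% → €2,382,000 × 0.75% × 31/365 = €1,517.3014
Total = €6,470.5562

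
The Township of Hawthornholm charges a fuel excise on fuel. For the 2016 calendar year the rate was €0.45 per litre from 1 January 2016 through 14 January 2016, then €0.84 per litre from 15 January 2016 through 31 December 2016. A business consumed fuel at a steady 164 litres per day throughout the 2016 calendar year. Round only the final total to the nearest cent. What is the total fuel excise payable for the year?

€49524.72

1 January – 14 January 2016: 14 days × 164 litres/day = 2,296 litres at €0.45/litre → €1033.20
15 January – 31 December 2016: 352 days × 164 litres/day = 57,728 litres at €0.84/litre → €48491.52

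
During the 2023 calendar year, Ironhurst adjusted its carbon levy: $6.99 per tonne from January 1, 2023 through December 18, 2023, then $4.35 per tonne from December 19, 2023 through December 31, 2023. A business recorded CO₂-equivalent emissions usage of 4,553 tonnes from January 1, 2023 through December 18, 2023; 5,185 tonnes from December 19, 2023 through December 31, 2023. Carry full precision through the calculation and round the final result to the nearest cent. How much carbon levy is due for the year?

January 1 – December 18, 2023: 4,553 tonnes at $6.99/tonne → $31,825.47
December 19 – December 31, 2023: 5,185 tonnes at $4.35/tonne → $22,554.75

$54,380.22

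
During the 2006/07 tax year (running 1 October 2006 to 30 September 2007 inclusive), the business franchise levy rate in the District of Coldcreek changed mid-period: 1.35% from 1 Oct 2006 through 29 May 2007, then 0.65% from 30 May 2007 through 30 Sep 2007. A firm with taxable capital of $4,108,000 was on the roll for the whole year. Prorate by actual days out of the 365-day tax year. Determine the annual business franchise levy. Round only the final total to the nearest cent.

$45,688.84

1 Oct 2006 – 29 May 2007: 241 days at 1.35% → $4,108,000 × 1.35% × 241/365 = $36,617.4740
30 May – 30 Sep 2007: 124 days at 0.65% → $4,108,000 × 0.65% × 124/365 = $9,071.3644
Total = $45,688.8384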